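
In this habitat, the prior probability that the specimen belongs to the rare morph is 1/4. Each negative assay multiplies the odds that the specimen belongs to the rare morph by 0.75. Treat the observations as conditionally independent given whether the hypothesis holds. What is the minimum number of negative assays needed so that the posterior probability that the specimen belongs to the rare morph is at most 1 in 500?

18

Prior odds: 0.25 ÷ 0.75 = 1/3.
Likelihood ratio per negative assay = 0.75.
Target odds: 0.002 ÷ 0.998 = 1/499.
Require 0.75ⁿ ≤ 1/499 ÷ (1/3) = 3/499.
0.75¹⁷ ≈0.00751695 is still above 3/499 but 0.75¹⁸ ≈0.00563771 is at or below it, so n = 18.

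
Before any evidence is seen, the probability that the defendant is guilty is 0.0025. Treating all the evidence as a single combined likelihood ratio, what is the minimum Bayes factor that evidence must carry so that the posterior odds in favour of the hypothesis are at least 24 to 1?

9576

Prior odds = 0.0025/0.9975 = 1/399.
Target odds = 24.
Required Bayes factor = 24 ÷ (1/399) = 9576.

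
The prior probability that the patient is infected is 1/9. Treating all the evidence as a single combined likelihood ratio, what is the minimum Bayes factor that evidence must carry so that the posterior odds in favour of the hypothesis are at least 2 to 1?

16

Prior odds = (1/9)/(8/9) = 0.125.
Target odds = 2.
Required Bayes factor = 2 ÷ 0.125 = 16.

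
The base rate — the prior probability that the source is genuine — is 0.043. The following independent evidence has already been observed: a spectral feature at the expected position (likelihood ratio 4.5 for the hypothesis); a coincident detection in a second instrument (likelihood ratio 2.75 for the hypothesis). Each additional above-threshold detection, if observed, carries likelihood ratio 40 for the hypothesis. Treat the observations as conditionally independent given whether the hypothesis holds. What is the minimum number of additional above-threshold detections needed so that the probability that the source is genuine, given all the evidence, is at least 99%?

2

Prior odds = 0.043/0.957 = 43/957.
Combined Bayes factor of the evidence already in hand = 4.5 × 2.75 = 12.375.
Odds after that evidence = (43/957) × 12.375 = 129/232.
Target odds = 0.99/0.01 = 99.
Need 40ⁿ ≥ 99 ÷ (129/232) = 7656/43.
40¹ = 40 falls short of 7656/43 but 40² = 1600 reaches it, so n = 2.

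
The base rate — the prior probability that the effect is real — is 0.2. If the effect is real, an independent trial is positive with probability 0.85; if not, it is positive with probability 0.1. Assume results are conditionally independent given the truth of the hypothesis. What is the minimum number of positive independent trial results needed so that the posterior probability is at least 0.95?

3

Prior odds = 0.2/0.8 = 0.25.
Likelihood ratio of a positive = 0.85/0.1 = 8.5.
Target posterior odds = 0.95/0.05 = 19.
Require 8.5ⁿ ≥ 19 ÷ 0.25 = 76.
8.5² = 72.25 falls short of 76 but 8.5³ = 614.125 reaches it, so n = 3.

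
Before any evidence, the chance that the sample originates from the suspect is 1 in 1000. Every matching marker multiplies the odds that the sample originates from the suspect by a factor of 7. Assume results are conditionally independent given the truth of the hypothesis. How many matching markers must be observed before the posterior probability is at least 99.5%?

7

Prior odds = 0.001/0.999 = 1/999.
Likelihood ratio per matching marker = 7.
Target odds: 0.995 ÷ 0.005 = 199.
Require 7ⁿ ≥ 199 ÷ (1/999) = 198801.
7⁶ = 117649 falls short of 198801 but 7⁷ = 823543 reaches it, so n = 7.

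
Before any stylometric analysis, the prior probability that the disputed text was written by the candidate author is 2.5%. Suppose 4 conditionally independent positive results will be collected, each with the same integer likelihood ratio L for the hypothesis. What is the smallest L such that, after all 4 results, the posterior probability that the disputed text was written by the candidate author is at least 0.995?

10

Prior odds = 0.025/0.975 = 1/39.
Target odds = 0.995/0.005 = 199.
Need L⁴ ≥ 199 ÷ (1/39) = 7761.
9⁴ = 6561 < 7761 ≤ 10000 = 10⁴, so L = 10.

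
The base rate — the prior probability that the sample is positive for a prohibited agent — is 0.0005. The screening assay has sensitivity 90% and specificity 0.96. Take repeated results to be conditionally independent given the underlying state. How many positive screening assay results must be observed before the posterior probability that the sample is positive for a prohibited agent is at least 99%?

4

Prior odds: 0.0005 ÷ 0.9995 = 1/1999.
False-positive rate = 1 − 0.96 = 0.04; likelihood ratio of a positive = 0.9/0.04 = 22.5.
Target posterior odds = 0.99/0.01 = 99.
Need (1/1999) × 22.5ⁿ ≥ 99, i.e. 22.5ⁿ ≥ 197901.
22.5³ = 11390.625 falls short of 197901 but 22.5⁴ = 256289.0625 reaches it, so n = 4.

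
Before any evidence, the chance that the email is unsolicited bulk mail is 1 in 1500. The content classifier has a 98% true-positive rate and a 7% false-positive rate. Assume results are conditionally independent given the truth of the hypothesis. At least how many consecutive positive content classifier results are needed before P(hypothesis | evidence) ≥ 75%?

Prior odds: (1/1500) ÷ (1499/1500) = 1/1499.
Likelihood ratio of a positive result = 0.98/0.07 = 14.
Target posterior odds = 0.75/0.25 = 3.
Require 14ⁿ ≥ 3 ÷ (1/1499) = 4497.
14³ = 2744 falls short of 4497 but 14⁴ = 38416 reaches it, so n = 4.

4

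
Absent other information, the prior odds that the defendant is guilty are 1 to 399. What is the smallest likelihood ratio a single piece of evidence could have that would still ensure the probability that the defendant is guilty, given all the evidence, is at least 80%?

1596

Prior odds = 1/399.
Target odds = 0.8/0.2 = 4.
Required Bayes factor = 4 ÷ (1/399) = 1596.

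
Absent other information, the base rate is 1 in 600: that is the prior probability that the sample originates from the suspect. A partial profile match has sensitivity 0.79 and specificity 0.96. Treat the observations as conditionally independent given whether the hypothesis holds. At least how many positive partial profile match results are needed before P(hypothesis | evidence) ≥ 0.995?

4

Prior odds = (1/600)/(599/600) = 1/599.
False-positive rate = 1 − 0.96 = 0.04; likelihood ratio of a positive = 0.79/0.04 = 19.75.
Target posterior odds = 0.995/0.005 = 199.
Need (1/599) × 19.75ⁿ ≥ 199, i.e. 19.75ⁿ ≥ 119201.
19.75³ = 7703.734375 falls short of 119201 but 19.75⁴ = 38950081/256 reaches it, so n = 4.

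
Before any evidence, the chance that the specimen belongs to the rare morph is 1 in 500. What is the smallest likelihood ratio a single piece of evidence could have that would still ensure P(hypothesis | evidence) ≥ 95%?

Prior odds = 0.002/0.998 = 1/499.
Target odds = 0.95/0.05 = 19.
Required Bayes factor = 19 ÷ (1/499) = 9481.

9481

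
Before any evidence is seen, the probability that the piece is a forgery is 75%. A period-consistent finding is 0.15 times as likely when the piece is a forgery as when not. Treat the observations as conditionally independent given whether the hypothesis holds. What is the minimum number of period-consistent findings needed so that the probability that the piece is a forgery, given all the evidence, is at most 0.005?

Prior odds: 0.75 ÷ 0.25 = 3.
Likelihood ratio per period-consistent finding = 0.15.
Target odds: 0.005 ÷ 0.995 = 1/199.
Need 3 × 0.15ⁿ ≤ 1/199, i.e. 0.15ⁿ ≤ 1/597.
0.15³ = 0.003375 is still above 1/597 but 0.15⁴ = 81/160000 is at or below it, so n = 4.

4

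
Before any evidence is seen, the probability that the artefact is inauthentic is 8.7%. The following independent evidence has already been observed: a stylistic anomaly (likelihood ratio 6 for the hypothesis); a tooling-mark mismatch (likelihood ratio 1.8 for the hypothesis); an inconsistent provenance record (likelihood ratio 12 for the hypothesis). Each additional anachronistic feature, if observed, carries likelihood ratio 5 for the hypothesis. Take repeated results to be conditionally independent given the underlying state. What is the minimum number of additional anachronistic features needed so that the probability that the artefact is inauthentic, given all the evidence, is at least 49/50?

Prior odds = 0.087/0.913 = 87/913.
Combined Bayes factor of the evidence already in hand = 6 × 1.8 × 12 = 129.6.
Odds after that evidence = (87/913) × 129.6 = 56376/4565.
Target odds = 0.98/0.02 = 49.
Need 5ⁿ ≥ 49 ÷ (56376/4565) = 223685/56376.
5¹ = 5, which meets the required 223685/56376; so n = 1.

1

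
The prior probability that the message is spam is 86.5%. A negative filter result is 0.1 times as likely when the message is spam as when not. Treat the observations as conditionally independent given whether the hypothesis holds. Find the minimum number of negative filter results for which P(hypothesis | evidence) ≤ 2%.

Prior odds: 0.865 ÷ 0.135 = 173/27.
Likelihood ratio per negative filter result = 0.1.
Target posterior odds = 0.02/0.98 = 1/49.
Need (173/27) × 0.1ⁿ ≤ 1/49, i.e. 0.1ⁿ ≤ 27/8477.
0.1² = 0.01 is still above 27/8477 but 0.1³ = 0.001 is at or below it, so n = 3.

3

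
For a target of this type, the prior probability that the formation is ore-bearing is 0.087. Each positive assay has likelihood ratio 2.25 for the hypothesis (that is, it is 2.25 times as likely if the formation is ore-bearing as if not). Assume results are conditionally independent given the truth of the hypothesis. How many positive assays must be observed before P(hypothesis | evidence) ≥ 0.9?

Prior odds = 0.087/0.913 = 87/913.
Likelihood ratio per positive assay = 2.25.
Target odds: 0.9 ÷ 0.1 = 9.
Require 2.25ⁿ ≥ 9 ÷ (87/913) = 2739/29.
2.25⁵ = 59049/1024 falls short of 2739/29 but 2.25⁶ = 531441/4096 reaches it, so n = 6.

6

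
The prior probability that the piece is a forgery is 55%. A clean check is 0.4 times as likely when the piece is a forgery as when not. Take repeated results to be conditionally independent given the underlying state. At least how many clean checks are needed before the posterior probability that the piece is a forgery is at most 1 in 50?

Prior odds = 0.55/0.45 = 11/9.
Likelihood ratio per clean check = 0.4.
Target posterior odds = 0.02/0.98 = 1/49.
Need (11/9) × 0.4ⁿ ≤ 1/49, i.e. 0.4ⁿ ≤ 9/539.
0.4⁴ = 0.0256 is still above 9/539 but 0.4⁵ = 0.01024 is at or below it, so n = 5.

5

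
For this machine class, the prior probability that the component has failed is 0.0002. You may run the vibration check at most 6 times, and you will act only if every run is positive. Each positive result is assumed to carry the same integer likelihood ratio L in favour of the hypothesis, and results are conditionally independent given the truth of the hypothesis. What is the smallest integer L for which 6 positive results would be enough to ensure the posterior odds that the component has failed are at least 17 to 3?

6

Prior odds = 0.0002/0.9998 = 1/4999.
Target odds = 17/3.
Need L⁶ ≥ 17/3 ÷ (1/4999) = 84983/3.
5⁶ = 15625 < 84983/3 ≤ 46656 = 6⁶, so L = 6.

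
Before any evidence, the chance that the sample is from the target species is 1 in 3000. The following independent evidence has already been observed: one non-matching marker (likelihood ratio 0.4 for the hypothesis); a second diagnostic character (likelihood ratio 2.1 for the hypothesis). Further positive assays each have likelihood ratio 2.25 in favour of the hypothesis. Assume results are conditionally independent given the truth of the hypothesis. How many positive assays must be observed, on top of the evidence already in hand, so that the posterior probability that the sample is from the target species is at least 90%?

Prior odds = (1/3000)/(2999/3000) = 1/2999.
Combined Bayes factor of the evidence already in hand = 0.4 × 2.1 = 0.84.
Odds after that evidence = (1/2999) × 0.84 = 21/74975.
Target odds = 0.9/0.1 = 9.
Need 2.25ⁿ ≥ 9 ÷ (21/74975) = 224925/7.
2.25¹² ≈16834.1 falls short of 224925/7 but 2.25¹³ ≈37876.8 reaches it, so n = 13.

13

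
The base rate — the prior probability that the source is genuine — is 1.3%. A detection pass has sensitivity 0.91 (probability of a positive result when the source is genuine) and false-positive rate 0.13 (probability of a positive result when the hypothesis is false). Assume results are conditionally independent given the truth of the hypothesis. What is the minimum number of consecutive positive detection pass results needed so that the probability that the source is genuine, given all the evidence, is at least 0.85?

4

Prior odds = 0.013/0.987 = 13/987.
Likelihood ratio of a positive result = 0.91/0.13 = 7.
Target odds: 0.85 ÷ 0.15 = 17/3.
Require 7ⁿ ≥ 17/3 ÷ (13/987) = 5593/13.
7³ = 343 falls short of 5593/13 but 7⁴ = 2401 reaches it, so n = 4.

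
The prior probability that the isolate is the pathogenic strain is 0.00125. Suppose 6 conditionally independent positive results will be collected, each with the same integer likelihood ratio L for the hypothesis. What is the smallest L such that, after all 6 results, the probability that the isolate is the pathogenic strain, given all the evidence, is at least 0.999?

10

Prior odds = 0.00125/0.99875 = 1/799.
Target odds = 0.999/0.001 = 999.
Need L⁶ ≥ 999 ÷ (1/799) = 798201.
9⁶ = 531441 < 798201 ≤ 1000000 = 10⁶, so L = 10.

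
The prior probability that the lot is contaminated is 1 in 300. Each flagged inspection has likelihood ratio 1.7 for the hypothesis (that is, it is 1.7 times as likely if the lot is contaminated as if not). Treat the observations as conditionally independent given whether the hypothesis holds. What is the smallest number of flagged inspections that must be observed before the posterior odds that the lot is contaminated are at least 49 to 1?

Prior odds: (1/300) ÷ (299/300) = 1/299.
Likelihood ratio per flagged inspection = 1.7.
Target odds = 49.
Require 1.7ⁿ ≥ 49 ÷ (1/299) = 14651.
1.7¹⁸ ≈14063.1 falls short of 14651 but 1.7¹⁹ ≈23907.2 reaches it, so n = 19.

19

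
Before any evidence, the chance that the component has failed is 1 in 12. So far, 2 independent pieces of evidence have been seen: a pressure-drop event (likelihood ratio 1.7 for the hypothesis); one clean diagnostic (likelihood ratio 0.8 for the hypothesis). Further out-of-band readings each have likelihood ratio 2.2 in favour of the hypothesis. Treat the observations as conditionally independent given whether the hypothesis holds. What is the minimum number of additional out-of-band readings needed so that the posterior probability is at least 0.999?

Prior odds = (1/12)/(11/12) = 1/11.
Combined Bayes factor of the evidence already in hand = 1.7 × 0.8 = 1.36.
Odds after that evidence = (1/11) × 1.36 = 34/275.
Target odds = 0.999/0.001 = 999.
Need 2.2ⁿ ≥ 999 ÷ (34/275) = 274725/34.
2.2¹¹ ≈5843.18 falls short of 274725/34 but 2.2¹² ≈12855 reaches it, so n = 12.

12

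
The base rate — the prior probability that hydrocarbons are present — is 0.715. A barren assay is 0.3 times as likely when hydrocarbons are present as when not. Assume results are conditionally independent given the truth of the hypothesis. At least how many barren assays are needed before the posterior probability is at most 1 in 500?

6

Prior odds: 0.715 ÷ 0.285 = 143/57.
Likelihood ratio per barren assay = 0.3.
Target odds: 0.002 ÷ 0.998 = 1/499.
Require 0.3ⁿ ≤ 1/499 ÷ (143/57) = 57/71357.
0.3⁵ = 243/100000 is still above 57/71357 but 0.3⁶ = 729/1000000 is at or below it, so n = 6.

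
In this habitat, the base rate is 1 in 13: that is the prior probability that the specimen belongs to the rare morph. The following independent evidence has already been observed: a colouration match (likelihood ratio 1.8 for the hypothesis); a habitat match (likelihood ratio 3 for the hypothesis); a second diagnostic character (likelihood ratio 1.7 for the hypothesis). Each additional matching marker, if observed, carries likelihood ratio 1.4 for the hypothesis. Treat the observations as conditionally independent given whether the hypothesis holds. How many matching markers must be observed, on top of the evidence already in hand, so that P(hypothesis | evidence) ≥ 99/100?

Prior odds = (1/13)/(12/13) = 1/12.
Combined Bayes factor of the evidence already in hand = 1.8 × 3 × 1.7 = 9.18.
Odds after that evidence = (1/12) × 9.18 = 0.765.
Target odds = 0.99/0.01 = 99.
Need 1.4ⁿ ≥ 99 ÷ 0.765 = 2200/17.
1.4¹⁴ ≈111.12 falls short of 2200/17 but 1.4¹⁵ ≈155.568 reaches it, so n = 15.

15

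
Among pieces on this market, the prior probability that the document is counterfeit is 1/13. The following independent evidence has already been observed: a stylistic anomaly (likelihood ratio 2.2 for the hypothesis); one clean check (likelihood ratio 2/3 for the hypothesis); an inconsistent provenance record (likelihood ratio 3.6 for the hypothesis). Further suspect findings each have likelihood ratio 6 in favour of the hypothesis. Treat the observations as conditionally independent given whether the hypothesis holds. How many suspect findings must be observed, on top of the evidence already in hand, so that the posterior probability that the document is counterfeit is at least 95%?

Prior odds = (1/13)/(12/13) = 1/12.
Combined Bayes factor of the evidence already in hand = 2.2 × (2/3) × 3.6 = 5.28.
Odds after that evidence = (1/12) × 5.28 = 0.44.
Target odds = 0.95/0.05 = 19.
Need 6ⁿ ≥ 19 ÷ 0.44 = 475/11.
6² = 36 falls short of 475/11 but 6³ = 216 reaches it, so n = 3.

3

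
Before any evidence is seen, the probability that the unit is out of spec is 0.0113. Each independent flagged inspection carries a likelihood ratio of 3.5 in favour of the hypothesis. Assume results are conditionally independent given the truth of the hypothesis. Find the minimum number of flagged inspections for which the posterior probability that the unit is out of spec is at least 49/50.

Prior odds: 0.0113 ÷ 0.9887 = 113/9887.
Likelihood ratio per flagged inspection = 3.5.
Target posterior odds = 0.98/0.02 = 49.
Need (113/9887) × 3.5ⁿ ≥ 49, i.e. 3.5ⁿ ≥ 484463/113.
3.5⁶ = 1838.265625 falls short of 484463/113 but 3.5⁷ = 823543/128 reaches it, so n = 7.

7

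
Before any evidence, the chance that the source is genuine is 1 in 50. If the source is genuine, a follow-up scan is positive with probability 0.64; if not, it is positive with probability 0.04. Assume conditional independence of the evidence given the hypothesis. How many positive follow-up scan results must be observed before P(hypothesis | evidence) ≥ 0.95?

Prior odds: 0.02 ÷ 0.98 = 1/49.
Likelihood ratio of a positive = 0.64/0.04 = 16.
Target odds: 0.95 ÷ 0.05 = 19.
Need (1/49) × 16ⁿ ≥ 19, i.e. 16ⁿ ≥ 931.
16² = 256 falls short of 931 but 16³ = 4096 reaches it, so n = 3.

3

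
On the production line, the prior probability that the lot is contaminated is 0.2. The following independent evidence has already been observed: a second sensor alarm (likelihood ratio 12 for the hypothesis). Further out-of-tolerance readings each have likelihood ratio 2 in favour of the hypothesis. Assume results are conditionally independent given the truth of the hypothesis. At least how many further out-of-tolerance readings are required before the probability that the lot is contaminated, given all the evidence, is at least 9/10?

Prior odds = 0.2/0.8 = 0.25.
Bayes factor of the evidence already in hand = 12.
Odds after that evidence = 0.25 × 12 = 3.
Target odds = 0.9/0.1 = 9.
Need 2ⁿ ≥ 9 ÷ 3 = 3.
2¹ = 2 falls short of 3 but 2² = 4 reaches it, so n = 2.

2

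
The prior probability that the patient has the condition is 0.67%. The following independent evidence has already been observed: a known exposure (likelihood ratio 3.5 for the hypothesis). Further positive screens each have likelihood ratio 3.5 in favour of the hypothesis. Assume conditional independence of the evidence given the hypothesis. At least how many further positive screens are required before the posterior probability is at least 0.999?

Prior odds = 0.0067/0.9933 = 67/9933.
Bayes factor of the evidence already in hand = 3.5.
Odds after that evidence = (67/9933) × 3.5 = 67/2838.
Target odds = 0.999/0.001 = 999.
Need 3.5ⁿ ≥ 999 ÷ (67/2838) = 2835162/67.
3.5⁸ = 5764801/256 falls short of 2835162/67 but 3.5⁹ = 40353607/512 reaches it, so n = 9.

9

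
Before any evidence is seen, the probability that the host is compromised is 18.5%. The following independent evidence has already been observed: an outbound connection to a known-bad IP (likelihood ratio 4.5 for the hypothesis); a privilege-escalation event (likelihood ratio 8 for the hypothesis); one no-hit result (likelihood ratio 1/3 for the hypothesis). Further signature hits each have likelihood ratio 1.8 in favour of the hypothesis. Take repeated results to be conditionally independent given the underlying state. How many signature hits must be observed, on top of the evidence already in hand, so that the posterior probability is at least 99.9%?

Prior odds = 0.185/0.815 = 37/163.
Combined Bayes factor of the evidence already in hand = 4.5 × 8 × (1/3) = 12.
Odds after that evidence = (37/163) × 12 = 444/163.
Target odds = 0.999/0.001 = 999.
Need 1.8ⁿ ≥ 999 ÷ (444/163) = 366.75.
1.8¹⁰ ≈357.047 falls short of 366.75 but 1.8¹¹ ≈642.684 reaches it, so n = 11.

11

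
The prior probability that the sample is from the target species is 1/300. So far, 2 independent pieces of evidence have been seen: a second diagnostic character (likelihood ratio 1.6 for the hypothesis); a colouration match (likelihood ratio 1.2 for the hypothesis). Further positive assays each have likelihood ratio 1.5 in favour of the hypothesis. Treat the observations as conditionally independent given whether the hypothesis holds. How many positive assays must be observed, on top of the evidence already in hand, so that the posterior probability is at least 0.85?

Prior odds = (1/300)/(299/300) = 1/299.
Combined Bayes factor of the evidence already in hand = 1.6 × 1.2 = 1.92.
Odds after that evidence = (1/299) × 1.92 = 48/7475.
Target odds = 0.85/0.15 = 17/3.
Need 1.5ⁿ ≥ 17/3 ÷ (48/7475) = 127075/144.
1.5¹⁶ = 43046721/65536 falls short of 127075/144 but 1.5¹⁷ = 129140163/131072 reaches it, so n = 17.

17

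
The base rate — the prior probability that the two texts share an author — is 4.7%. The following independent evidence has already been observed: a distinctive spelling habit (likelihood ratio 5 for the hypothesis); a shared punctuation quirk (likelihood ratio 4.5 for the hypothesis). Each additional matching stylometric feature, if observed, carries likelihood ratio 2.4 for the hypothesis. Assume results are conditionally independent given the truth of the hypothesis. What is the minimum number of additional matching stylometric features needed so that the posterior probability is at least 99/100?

Prior odds = 0.047/0.953 = 47/953.
Combined Bayes factor of the evidence already in hand = 5 × 4.5 = 22.5.
Odds after that evidence = (47/953) × 22.5 = 2115/1906.
Target odds = 0.99/0.01 = 99.
Need 2.4ⁿ ≥ 99 ÷ (2115/1906) = 20966/235.
2.4⁵ = 79.62624 falls short of 20966/235 but 2.4⁶ = 2985984/15625 reaches it, so n = 6.

6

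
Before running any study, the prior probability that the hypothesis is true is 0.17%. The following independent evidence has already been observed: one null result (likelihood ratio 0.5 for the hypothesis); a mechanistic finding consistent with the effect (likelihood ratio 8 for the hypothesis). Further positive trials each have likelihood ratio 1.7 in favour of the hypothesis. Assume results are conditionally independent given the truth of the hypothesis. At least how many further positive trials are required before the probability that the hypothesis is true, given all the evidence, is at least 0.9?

Prior odds = 0.0017/0.9983 = 17/9983.
Combined Bayes factor of the evidence already in hand = 0.5 × 8 = 4.
Odds after that evidence = (17/9983) × 4 = 68/9983.
Target odds = 0.9/0.1 = 9.
Need 1.7ⁿ ≥ 9 ÷ (68/9983) = 89847/68.
1.7¹³ ≈990.458 falls short of 89847/68 but 1.7¹⁴ ≈1683.78 reaches it, so n = 14.

14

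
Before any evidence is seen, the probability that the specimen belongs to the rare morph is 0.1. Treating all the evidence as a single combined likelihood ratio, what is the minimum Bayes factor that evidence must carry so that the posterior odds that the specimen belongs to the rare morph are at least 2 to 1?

Prior odds = 0.1/0.9 = 1/9.
Target odds = 2.
Required Bayes factor = 2 ÷ (1/9) = 18.

18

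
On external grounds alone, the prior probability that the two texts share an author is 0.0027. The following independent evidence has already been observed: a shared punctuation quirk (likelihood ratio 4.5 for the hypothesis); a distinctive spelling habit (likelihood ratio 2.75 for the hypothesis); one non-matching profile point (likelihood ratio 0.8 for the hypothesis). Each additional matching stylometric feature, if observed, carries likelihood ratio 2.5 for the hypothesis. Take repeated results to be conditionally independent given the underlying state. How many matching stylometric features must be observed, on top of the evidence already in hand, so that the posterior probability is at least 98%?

Prior odds = 0.0027/0.9973 = 27/9973.
Combined Bayes factor of the evidence already in hand = 4.5 × 2.75 × 0.8 = 9.9.
Odds after that evidence = (27/9973) × 9.9 = 2673/99730.
Target odds = 0.98/0.02 = 49.
Need 2.5ⁿ ≥ 49 ÷ (2673/99730) = 4886770/2673.
2.5⁸ = 390625/256 falls short of 4886770/2673 but 2.5⁹ = 1953125/512 reaches it, so n = 9.

9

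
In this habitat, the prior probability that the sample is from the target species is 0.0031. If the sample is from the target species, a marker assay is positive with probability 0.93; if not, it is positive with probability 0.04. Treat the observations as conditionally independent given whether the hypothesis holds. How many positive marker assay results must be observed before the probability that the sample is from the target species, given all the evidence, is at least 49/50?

4

Prior odds = 0.0031/0.9969 = 31/9969.
Likelihood ratio of a positive = 0.93/0.04 = 23.25.
Target posterior odds = 0.98/0.02 = 49.
Require 23.25ⁿ ≥ 49 ÷ (31/9969) = 488481/31.
23.25³ = 804357/64 falls short of 488481/31 but 23.25⁴ = 74805201/256 reaches it, so n = 4.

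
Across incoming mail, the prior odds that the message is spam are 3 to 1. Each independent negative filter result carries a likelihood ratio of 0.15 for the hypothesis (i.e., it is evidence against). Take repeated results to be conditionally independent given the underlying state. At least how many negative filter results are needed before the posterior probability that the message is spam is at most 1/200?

4

Prior odds = 3.
Likelihood ratio per negative filter result = 0.15.
Target posterior odds = 0.005/0.995 = 1/199.
Require 0.15ⁿ ≤ 1/199 ÷ 3 = 1/597.
0.15³ = 0.003375 is still above 1/597 but 0.15⁴ = 81/160000 is at or below it, so n = 4.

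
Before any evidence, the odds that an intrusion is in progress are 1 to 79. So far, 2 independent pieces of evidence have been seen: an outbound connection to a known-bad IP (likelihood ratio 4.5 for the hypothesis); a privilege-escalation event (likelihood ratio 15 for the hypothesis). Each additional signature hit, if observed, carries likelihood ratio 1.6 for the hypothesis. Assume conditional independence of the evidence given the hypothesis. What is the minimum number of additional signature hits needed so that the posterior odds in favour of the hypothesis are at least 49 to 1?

9

Prior odds = 1/79.
Combined Bayes factor of the evidence already in hand = 4.5 × 15 = 67.5.
Odds after that evidence = (1/79) × 67.5 = 135/158.
Target odds = 49.
Need 1.6ⁿ ≥ 49 ÷ (135/158) = 7742/135.
1.6⁸ = 16777216/390625 falls short of 7742/135 but 1.6⁹ = 134217728/1953125 reaches it, so n = 9.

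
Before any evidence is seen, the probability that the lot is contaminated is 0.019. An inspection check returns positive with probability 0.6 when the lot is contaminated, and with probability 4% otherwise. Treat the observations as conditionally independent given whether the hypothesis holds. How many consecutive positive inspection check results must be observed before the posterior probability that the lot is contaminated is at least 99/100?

4

Prior odds: 0.019 ÷ 0.981 = 19/981.
Likelihood ratio of a positive result = 0.6/0.04 = 15.
Target odds: 0.99 ÷ 0.01 = 99.
Need (19/981) × 15ⁿ ≥ 99, i.e. 15ⁿ ≥ 97119/19.
15³ = 3375 falls short of 97119/19 but 15⁴ = 50625 reaches it, so n = 4.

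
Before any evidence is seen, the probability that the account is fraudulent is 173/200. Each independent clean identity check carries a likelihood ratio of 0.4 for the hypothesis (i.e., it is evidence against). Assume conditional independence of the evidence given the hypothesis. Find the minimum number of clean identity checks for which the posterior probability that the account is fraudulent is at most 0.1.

Prior odds = 0.865/0.135 = 173/27.
Likelihood ratio per clean identity check = 0.4.
Target odds: 0.1 ÷ 0.9 = 1/9.
Require 0.4ⁿ ≤ 1/9 ÷ (173/27) = 3/173.
0.4⁴ = 0.0256 is still above 3/173 but 0.4⁵ = 0.01024 is at or below it, so n = 5.

5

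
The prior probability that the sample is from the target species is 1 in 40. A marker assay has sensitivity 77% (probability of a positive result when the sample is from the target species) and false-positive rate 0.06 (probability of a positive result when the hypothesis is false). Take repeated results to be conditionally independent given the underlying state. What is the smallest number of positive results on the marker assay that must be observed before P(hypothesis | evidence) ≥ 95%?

Prior odds: 0.025 ÷ 0.975 = 1/39.
Likelihood ratio of a positive result = 0.77/0.06 = 77/6.
Target odds: 0.95 ÷ 0.05 = 19.
Need (1/39) × (77/6)ⁿ ≥ 19, i.e. (77/6)ⁿ ≥ 741.
(77/6)² = 5929/36 falls short of 741 but (77/6)³ = 456533/216 reaches it, so n = 3.

3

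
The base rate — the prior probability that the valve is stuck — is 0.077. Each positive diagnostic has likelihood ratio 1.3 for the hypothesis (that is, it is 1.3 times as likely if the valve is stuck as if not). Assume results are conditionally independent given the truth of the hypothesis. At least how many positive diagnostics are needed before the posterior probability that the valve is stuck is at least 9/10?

18

Prior odds: 0.077 ÷ 0.923 = 77/923.
Likelihood ratio per positive diagnostic = 1.3.
Target posterior odds = 0.9/0.1 = 9.
Need (77/923) × 1.3ⁿ ≥ 9, i.e. 1.3ⁿ ≥ 8307/77.
1.3¹⁷ ≈86.5042 falls short of 8307/77 but 1.3¹⁸ ≈112.455 reaches it, so n = 18.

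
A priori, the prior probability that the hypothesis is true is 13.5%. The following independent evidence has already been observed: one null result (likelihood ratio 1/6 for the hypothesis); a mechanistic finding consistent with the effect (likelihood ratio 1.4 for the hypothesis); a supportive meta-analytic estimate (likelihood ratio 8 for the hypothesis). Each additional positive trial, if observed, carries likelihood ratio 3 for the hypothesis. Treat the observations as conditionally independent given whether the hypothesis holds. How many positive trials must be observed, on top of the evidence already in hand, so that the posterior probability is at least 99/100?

6

Prior odds = 0.135/0.865 = 27/173.
Combined Bayes factor of the evidence already in hand = (1/6) × 1.4 × 8 = 28/15.
Odds after that evidence = (27/173) × 28/15 = 252/865.
Target odds = 0.99/0.01 = 99.
Need 3ⁿ ≥ 99 ÷ (252/865) = 9515/28.
3⁵ = 243 falls short of 9515/28 but 3⁶ = 729 reaches it, so n = 6.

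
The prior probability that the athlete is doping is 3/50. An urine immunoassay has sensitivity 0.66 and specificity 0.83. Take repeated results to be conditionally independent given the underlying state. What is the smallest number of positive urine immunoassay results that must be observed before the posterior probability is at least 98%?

5

Prior odds: 0.06 ÷ 0.94 = 3/47.
False-positive rate = 1 − 0.83 = 0.17; likelihood ratio of a positive = 0.66/0.17 = 66/17.
Target odds: 0.98 ÷ 0.02 = 49.
Require (66/17)ⁿ ≥ 49 ÷ (3/47) = 2303/3.
(66/17)⁴ = 18974736/83521 falls short of 2303/3 but (66/17)⁵ ≈882.013 reaches it, so n = 5.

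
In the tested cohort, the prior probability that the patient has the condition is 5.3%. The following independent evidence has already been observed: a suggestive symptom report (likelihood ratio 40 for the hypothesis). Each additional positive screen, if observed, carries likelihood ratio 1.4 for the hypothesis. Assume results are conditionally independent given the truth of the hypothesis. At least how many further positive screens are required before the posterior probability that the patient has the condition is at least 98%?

Prior odds = 0.053/0.947 = 53/947.
Bayes factor of the evidence already in hand = 40.
Odds after that evidence = (53/947) × 40 = 2120/947.
Target odds = 0.98/0.02 = 49.
Need 1.4ⁿ ≥ 49 ÷ (2120/947) = 46403/2120.
1.4⁹ = 40353607/1953125 falls short of 46403/2120 but 1.4¹⁰ = 282475249/9765625 reaches it, so n = 10.

10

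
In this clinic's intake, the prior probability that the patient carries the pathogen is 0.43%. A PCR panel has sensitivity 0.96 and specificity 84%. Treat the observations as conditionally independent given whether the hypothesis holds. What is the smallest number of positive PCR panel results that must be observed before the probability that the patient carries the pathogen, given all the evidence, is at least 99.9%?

7

Prior odds = 0.0043/0.9957 = 43/9957.
False-positive rate = 1 − 0.84 = 0.16; likelihood ratio of a positive = 0.96/0.16 = 6.
Target posterior odds = 0.999/0.001 = 999.
Require 6ⁿ ≥ 999 ÷ (43/9957) = 9947043/43.
6⁶ = 46656 falls short of 9947043/43 but 6⁷ = 279936 reaches it, so n = 7.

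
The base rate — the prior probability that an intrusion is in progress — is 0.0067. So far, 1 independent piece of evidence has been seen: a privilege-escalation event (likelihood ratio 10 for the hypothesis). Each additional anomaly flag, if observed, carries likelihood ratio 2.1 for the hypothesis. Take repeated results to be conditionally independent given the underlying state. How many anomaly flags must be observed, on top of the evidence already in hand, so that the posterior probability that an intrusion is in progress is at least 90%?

7

Prior odds = 0.0067/0.9933 = 67/9933.
Bayes factor of the evidence already in hand = 10.
Odds after that evidence = (67/9933) × 10 = 670/9933.
Target odds = 0.9/0.1 = 9.
Need 2.1ⁿ ≥ 9 ÷ (670/9933) = 89397/670.
2.1⁶ = 85766121/1000000 falls short of 89397/670 but 2.1⁷ ≈180.109 reaches it, so n = 7.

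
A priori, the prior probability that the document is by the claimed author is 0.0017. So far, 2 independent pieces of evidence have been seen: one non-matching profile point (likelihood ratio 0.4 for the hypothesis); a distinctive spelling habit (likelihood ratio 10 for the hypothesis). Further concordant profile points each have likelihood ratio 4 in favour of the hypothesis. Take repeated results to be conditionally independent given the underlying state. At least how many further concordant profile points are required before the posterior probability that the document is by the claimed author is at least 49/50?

7

Prior odds = 0.0017/0.9983 = 17/9983.
Combined Bayes factor of the evidence already in hand = 0.4 × 10 = 4.
Odds after that evidence = (17/9983) × 4 = 68/9983.
Target odds = 0.98/0.02 = 49.
Need 4ⁿ ≥ 49 ÷ (68/9983) = 489167/68.
4⁶ = 4096 falls short of 489167/68 but 4⁷ = 16384 reaches it, so n = 7.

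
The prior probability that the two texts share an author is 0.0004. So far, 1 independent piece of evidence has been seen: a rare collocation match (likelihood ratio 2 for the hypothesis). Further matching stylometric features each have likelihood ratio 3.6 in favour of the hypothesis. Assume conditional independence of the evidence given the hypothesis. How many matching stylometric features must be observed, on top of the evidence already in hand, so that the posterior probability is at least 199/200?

10

Prior odds = 0.0004/0.9996 = 1/2499.
Bayes factor of the evidence already in hand = 2.
Odds after that evidence = (1/2499) × 2 = 2/2499.
Target odds = 0.995/0.005 = 199.
Need 3.6ⁿ ≥ 199 ÷ (2/2499) = 248650.5.
3.6⁹ ≈101560 falls short of 248650.5 but 3.6¹⁰ ≈365616 reaches it, so n = 10.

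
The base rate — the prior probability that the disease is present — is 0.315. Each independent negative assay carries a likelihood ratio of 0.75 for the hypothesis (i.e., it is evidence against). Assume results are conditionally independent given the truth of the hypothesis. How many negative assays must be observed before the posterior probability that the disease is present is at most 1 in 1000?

22

Prior odds = 0.315/0.685 = 63/137.
Likelihood ratio per negative assay = 0.75.
Target odds: 0.001 ÷ 0.999 = 1/999.
Need (63/137) × 0.75ⁿ ≤ 1/999, i.e. 0.75ⁿ ≤ 137/62937.
0.75²¹ ≈0.00237841 is still above 137/62937 but 0.75²² ≈0.00178381 is at or below it, so n = 22.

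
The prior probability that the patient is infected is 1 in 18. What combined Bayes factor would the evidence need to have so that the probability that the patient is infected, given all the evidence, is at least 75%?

51

Prior odds = (1/18)/(17/18) = 1/17.
Target odds = 0.75/0.25 = 3.
Required Bayes factor = 3 ÷ (1/17) = 51.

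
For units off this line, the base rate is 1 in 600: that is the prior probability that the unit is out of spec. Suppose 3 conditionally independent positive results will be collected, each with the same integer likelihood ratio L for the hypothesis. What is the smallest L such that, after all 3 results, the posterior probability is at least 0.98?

Prior odds = (1/600)/(599/600) = 1/599.
Target odds = 0.98/0.02 = 49.
Need L³ ≥ 49 ÷ (1/599) = 29351.
30³ = 27000 < 29351 ≤ 29791 = 31³, so L = 31.

31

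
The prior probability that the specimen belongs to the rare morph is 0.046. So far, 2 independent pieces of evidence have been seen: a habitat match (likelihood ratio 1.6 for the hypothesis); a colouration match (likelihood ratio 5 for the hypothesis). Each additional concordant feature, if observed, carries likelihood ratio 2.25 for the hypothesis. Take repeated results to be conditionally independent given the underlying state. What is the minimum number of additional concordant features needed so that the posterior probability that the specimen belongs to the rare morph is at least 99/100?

7

Prior odds = 0.046/0.954 = 23/477.
Combined Bayes factor of the evidence already in hand = 1.6 × 5 = 8.
Odds after that evidence = (23/477) × 8 = 184/477.
Target odds = 0.99/0.01 = 99.
Need 2.25ⁿ ≥ 99 ÷ (184/477) = 47223/184.
2.25⁶ = 531441/4096 falls short of 47223/184 but 2.25⁷ = 4782969/16384 reaches it, so n = 7.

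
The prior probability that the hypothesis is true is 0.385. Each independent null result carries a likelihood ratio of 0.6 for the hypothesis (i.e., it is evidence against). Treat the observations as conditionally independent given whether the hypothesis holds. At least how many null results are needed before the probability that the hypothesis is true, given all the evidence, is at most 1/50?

Prior odds: 0.385 ÷ 0.615 = 77/123.
Likelihood ratio per null result = 0.6.
Target posterior odds = 0.02/0.98 = 1/49.
Need (77/123) × 0.6ⁿ ≤ 1/49, i.e. 0.6ⁿ ≤ 123/3773.
0.6⁶ = 729/15625 is still above 123/3773 but 0.6⁷ = 2187/78125 is at or below it, so n = 7.

7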